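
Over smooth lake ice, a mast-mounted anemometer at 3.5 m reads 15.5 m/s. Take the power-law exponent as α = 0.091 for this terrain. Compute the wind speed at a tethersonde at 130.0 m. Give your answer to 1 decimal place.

Power-law profile: V₂ = V₁ · (z₂/z₁)^α
V₂ = 15.5 × (130.0/3.5)^0.091 = 15.5 × (37.1429)^0.091
    = 15.5 × 1.3895 = 21.5373 m/s

21.5 m/s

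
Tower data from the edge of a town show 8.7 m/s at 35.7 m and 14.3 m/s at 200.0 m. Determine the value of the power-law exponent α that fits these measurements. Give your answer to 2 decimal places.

Power law: V₂/V₁ = (z₂/z₁)^α ⇒ α = ln(V₂/V₁) / ln(z₂/z₁)
α = ln(14.3/8.7) / ln(200.0/35.7) = ln(1.6437) / ln(5.6022)
  = 0.49694 / 1.72317 = 0.28839

α ≈ 0.29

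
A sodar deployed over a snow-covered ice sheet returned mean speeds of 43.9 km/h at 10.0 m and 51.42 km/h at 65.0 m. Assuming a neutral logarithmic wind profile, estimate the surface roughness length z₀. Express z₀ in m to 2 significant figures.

Log law: V(z) ∝ ln(z/z₀). With r = V₁/V₂ = 43.9/51.42 = 0.85375,
r · ln(z₂/z₀) = ln(z₁/z₀) ⇒ ln z₀ = (ln z₁ − r·ln z₂)/(1 − r)
ln z₀ = (2.30259 − 0.85375×4.17439) / 0.14625 = -8.6246
z₀ = exp(-8.6246) = 0.0001796 m

z₀ ≈ 0.00018 m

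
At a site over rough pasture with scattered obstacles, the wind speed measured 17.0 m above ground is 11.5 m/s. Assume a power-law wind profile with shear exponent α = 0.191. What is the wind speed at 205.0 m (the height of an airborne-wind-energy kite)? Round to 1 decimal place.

Power-law profile: V₂ = V₁ · (z₂/z₁)^α
V₂ = 11.5 × (205.0/17.0)^0.191 = 11.5 × (12.0588)^0.191
    = 11.5 × 1.6089 = 18.5024 m/s

18.5 m/s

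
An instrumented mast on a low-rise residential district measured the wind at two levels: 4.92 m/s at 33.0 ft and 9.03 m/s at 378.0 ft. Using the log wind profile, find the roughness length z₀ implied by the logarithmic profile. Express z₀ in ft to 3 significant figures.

Log law: V(z) ∝ ln(z/z₀). With r = V₁/V₂ = 4.92/9.03 = 0.54485,
r · ln(z₂/z₀) = ln(z₁/z₀) ⇒ ln z₀ = (ln z₁ − r·ln z₂)/(1 − r)
ln z₀ = (3.49651 − 0.54485×5.93489) / 0.45515 = 0.5776
z₀ = exp(0.5776) = 1.782 ft

z₀ ≈ 1.78 ft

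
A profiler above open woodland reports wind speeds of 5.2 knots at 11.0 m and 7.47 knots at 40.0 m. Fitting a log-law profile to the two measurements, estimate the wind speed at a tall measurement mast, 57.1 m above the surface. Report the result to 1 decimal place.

8.1 knots

Log law: V ∝ ln(z/z₀). From the pair, with r = V₁/V₂ = 0.69612,
ln z₀ = (ln z₁ − r·ln z₂)/(1 − r) = (2.3979 − 0.69612×3.6889)/0.30388 = -0.5594 → z₀ = 0.5715 m
V₃ = V₁ · ln(z₃/z₀)/ln(z₁/z₀) = 5.2 × 4.6042/2.9573 = 8.0958 knots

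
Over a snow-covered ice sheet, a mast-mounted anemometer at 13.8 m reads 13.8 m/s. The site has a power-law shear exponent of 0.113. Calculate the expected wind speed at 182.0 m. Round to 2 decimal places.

Power-law profile: V₂ = V₁ · (z₂/z₁)^α
V₂ = 13.8 × (182.0/13.8)^0.113 = 13.8 × (13.1884)^0.113
    = 13.8 × 1.3384 = 18.4697 m/s

18.47 m/s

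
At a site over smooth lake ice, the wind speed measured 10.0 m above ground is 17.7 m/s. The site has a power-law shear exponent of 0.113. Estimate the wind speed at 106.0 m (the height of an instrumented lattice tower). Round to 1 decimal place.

Power-law profile: V₂ = V₁ · (z₂/z₁)^α
V₂ = 17.7 × (106.0/10.0)^0.113 = 17.7 × (10.6000)^0.113
    = 17.7 × 1.3057 = 23.1117 m/s

23.1 m/s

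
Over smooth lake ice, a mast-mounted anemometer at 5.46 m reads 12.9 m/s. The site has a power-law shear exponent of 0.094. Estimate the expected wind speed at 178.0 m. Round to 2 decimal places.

Power-law profile: V₂ = V₁ · (z₂/z₁)^α
V₂ = 12.9 × (178.0/5.46)^0.094 = 12.9 × (32.6007)^0.094
    = 12.9 × 1.3875 = 17.8992 m/s

17.90 m/s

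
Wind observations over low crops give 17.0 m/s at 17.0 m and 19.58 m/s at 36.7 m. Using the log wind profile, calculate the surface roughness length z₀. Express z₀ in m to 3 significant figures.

z₀ ≈ 0.107 m

Log law: V(z) ∝ ln(z/z₀). With r = V₁/V₂ = 17.0/19.58 = 0.86823,
r · ln(z₂/z₀) = ln(z₁/z₀) ⇒ ln z₀ = (ln z₁ − r·ln z₂)/(1 − r)
ln z₀ = (2.83321 − 0.86823×3.60278) / 0.13177 = -2.2376
z₀ = exp(-2.2376) = 0.1067 m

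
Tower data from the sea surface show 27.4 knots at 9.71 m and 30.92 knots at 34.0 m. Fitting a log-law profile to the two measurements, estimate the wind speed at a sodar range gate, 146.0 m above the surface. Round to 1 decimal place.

35.0 knots

Log law: V ∝ ln(z/z₀). From the pair, with r = V₁/V₂ = 0.88616,
ln z₀ = (ln z₁ − r·ln z₂)/(1 − r) = (2.2732 − 0.88616×3.5264)/0.11384 = -7.4819 → z₀ = 0.0005632 m
V₃ = V₁ · ln(z₃/z₀)/ln(z₁/z₀) = 27.4 × 12.4655/9.7551 = 35.0131 knots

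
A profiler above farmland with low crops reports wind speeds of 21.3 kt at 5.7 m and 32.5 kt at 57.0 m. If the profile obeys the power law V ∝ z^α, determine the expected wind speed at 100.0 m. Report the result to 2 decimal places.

First find α: α = ln(V₂/V₁)/ln(z₂/z₁) = ln(32.5/21.3)/ln(57.0/5.7) = 0.42253/2.30259 = 0.1835
Extrapolate from 57.0 m to 100.0 m: V₃ = 32.5 × (100.0/57.0)^0.1835 = 32.5 × 1.1087 = 36.0314 kt

36.03 kt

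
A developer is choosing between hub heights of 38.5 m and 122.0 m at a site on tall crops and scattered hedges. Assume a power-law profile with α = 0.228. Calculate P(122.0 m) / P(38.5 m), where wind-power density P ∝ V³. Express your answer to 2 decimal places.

2.20

Speed ratio: V_B/V_A = (z_B/z_A)^α = (122.0/38.5)^0.228 = (3.1688)^0.228 = 1.30078
Power-density ratio: P_B/P_A = (V_B/V_A)³ = (1.30078)³ = 2.20097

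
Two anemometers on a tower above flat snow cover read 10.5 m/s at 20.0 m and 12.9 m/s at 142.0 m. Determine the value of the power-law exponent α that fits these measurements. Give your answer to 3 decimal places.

α ≈ 0.105

Power law: V₂/V₁ = (z₂/z₁)^α ⇒ α = ln(V₂/V₁) / ln(z₂/z₁)
α = ln(12.9/10.5) / ln(142.0/20.0) = ln(1.2286) / ln(7.1000)
  = 0.20585 / 1.96009 = 0.10502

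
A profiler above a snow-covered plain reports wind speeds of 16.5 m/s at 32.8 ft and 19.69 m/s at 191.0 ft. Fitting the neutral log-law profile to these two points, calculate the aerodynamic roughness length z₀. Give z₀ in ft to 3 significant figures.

z₀ ≈ 0.00362 ft

Log law: V(z) ∝ ln(z/z₀). With r = V₁/V₂ = 16.5/19.69 = 0.83799,
r · ln(z₂/z₀) = ln(z₁/z₀) ⇒ ln z₀ = (ln z₁ − r·ln z₂)/(1 − r)
ln z₀ = (3.49043 − 0.83799×5.25227) / 0.16201 = -5.6226
z₀ = exp(-5.6226) = 0.003615 ft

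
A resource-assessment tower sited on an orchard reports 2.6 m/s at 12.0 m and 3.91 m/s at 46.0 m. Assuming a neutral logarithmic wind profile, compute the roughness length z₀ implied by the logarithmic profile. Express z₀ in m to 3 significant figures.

z₀ ≈ 0.834 m

Log law: V(z) ∝ ln(z/z₀). With r = V₁/V₂ = 2.6/3.91 = 0.66496,
r · ln(z₂/z₀) = ln(z₁/z₀) ⇒ ln z₀ = (ln z₁ − r·ln z₂)/(1 − r)
ln z₀ = (2.48491 − 0.66496×3.82864) / 0.33504 = -0.1820
z₀ = exp(-0.1820) = 0.8336 m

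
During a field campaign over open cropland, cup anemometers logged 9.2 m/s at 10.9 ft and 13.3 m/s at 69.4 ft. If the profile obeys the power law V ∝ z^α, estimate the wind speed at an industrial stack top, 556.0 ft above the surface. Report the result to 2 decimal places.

20.13 m/s

First find α: α = ln(V₂/V₁)/ln(z₂/z₁) = ln(13.3/9.2)/ln(69.4/10.9) = 0.36856/1.85112 = 0.1991
Extrapolate from 69.4 ft to 556.0 ft: V₃ = 13.3 × (556.0/69.4)^0.1991 = 13.3 × 1.5133 = 20.1271 m/s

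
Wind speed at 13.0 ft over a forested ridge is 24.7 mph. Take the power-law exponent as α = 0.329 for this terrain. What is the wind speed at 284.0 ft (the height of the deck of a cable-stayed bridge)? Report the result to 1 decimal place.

Power-law profile: V₂ = V₁ · (z₂/z₁)^α
V₂ = 24.7 × (284.0/13.0)^0.329 = 24.7 × (21.8462)^0.329
    = 24.7 × 2.7584 = 68.1320 mph

68.1 mph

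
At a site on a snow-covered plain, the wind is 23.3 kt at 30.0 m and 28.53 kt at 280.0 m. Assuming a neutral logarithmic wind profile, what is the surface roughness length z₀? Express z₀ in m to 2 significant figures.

Log law: V(z) ∝ ln(z/z₀). With r = V₁/V₂ = 23.3/28.53 = 0.81668,
r · ln(z₂/z₀) = ln(z₁/z₀) ⇒ ln z₀ = (ln z₁ − r·ln z₂)/(1 − r)
ln z₀ = (3.40120 − 0.81668×5.63479) / 0.18332 = -6.5496
z₀ = exp(-6.5496) = 0.001431 m

z₀ ≈ 0.0014 m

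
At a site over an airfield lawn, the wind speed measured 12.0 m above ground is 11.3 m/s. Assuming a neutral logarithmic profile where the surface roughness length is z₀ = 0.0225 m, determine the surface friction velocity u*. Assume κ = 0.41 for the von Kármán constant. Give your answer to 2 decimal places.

u* ≈ 0.74 m/s

Log law: V(z) = (u*/κ) · ln(z/z₀) ⇒ u* = κ · V / ln(z/z₀)
u* = 0.41 × 11.3 / ln(12.0/0.0225) = 0.41 × 11.3 / 6.2791
   = 4.6330 / 6.2791 = 0.7378 m/s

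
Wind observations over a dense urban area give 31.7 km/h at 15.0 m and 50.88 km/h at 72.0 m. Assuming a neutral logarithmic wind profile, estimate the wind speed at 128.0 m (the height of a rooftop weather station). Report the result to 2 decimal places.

Log law: V ∝ ln(z/z₀). From the pair, with r = V₁/V₂ = 0.62303,
ln z₀ = (ln z₁ − r·ln z₂)/(1 − r) = (2.7081 − 0.62303×4.2767)/0.37697 = 0.1155 → z₀ = 1.122 m
V₃ = V₁ · ln(z₃/z₀)/ln(z₁/z₀) = 31.7 × 4.7365/2.5926 = 57.9152 km/h

57.92 km/h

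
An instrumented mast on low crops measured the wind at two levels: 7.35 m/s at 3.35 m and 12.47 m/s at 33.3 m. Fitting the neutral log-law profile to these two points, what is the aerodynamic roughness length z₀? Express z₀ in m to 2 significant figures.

Log law: V(z) ∝ ln(z/z₀). With r = V₁/V₂ = 7.35/12.47 = 0.58941,
r · ln(z₂/z₀) = ln(z₁/z₀) ⇒ ln z₀ = (ln z₁ − r·ln z₂)/(1 − r)
ln z₀ = (1.20896 − 0.58941×3.50556) / 0.41059 = -2.0879
z₀ = exp(-2.0879) = 0.1239 m

z₀ ≈ 0.12 m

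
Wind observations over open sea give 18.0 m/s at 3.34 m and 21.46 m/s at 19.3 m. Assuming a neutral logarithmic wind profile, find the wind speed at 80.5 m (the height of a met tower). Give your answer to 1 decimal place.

Log law: V ∝ ln(z/z₀). From the pair, with r = V₁/V₂ = 0.83877,
ln z₀ = (ln z₁ − r·ln z₂)/(1 − r) = (1.2060 − 0.83877×2.9601)/0.16123 = -7.9196 → z₀ = 0.0003636 m
V₃ = V₁ · ln(z₃/z₀)/ln(z₁/z₀) = 18.0 × 12.3078/9.1256 = 24.2770 m/s

24.3 m/s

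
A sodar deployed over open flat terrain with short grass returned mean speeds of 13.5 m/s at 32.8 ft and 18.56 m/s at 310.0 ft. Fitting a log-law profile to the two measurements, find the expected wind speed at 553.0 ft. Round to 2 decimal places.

19.86 m/s

Log law: V ∝ ln(z/z₀). From the pair, with r = V₁/V₂ = 0.72737,
ln z₀ = (ln z₁ − r·ln z₂)/(1 − r) = (3.4904 − 0.72737×5.7366)/0.27263 = -2.5022 → z₀ = 0.08190 ft
V₃ = V₁ · ln(z₃/z₀)/ln(z₁/z₀) = 13.5 × 8.8176/5.9927 = 19.8639 m/s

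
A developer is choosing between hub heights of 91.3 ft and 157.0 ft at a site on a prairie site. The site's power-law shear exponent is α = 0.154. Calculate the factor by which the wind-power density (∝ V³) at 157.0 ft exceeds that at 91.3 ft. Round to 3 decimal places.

1.285

Speed ratio: V_B/V_A = (z_B/z_A)^α = (157.0/91.3)^0.154 = (1.7196)^0.154 = 1.08707
Power-density ratio: P_B/P_A = (V_B/V_A)³ = (1.08707)³ = 1.28460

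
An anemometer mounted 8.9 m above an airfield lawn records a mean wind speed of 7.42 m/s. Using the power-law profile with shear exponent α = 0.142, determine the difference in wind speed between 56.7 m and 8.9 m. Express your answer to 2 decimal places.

Power law: V₂ = V₁ · (z₂/z₁)^α = 7.42 × (6.3708)^0.142 = 9.6516 m/s
ΔV = 9.6516 − 7.42 = 2.2316 m/s

2.23 m/s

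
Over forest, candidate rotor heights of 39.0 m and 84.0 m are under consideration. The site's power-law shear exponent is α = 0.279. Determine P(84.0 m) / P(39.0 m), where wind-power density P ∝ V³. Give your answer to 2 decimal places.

1.90

Speed ratio: V_B/V_A = (z_B/z_A)^α = (84.0/39.0)^0.279 = (2.1538)^0.279 = 1.23870
Power-density ratio: P_B/P_A = (V_B/V_A)³ = (1.23870)³ = 1.90064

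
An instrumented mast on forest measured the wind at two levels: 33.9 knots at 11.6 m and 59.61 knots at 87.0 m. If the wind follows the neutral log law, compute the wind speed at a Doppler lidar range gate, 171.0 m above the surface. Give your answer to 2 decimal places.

68.23 knots

Log law: V ∝ ln(z/z₀). From the pair, with r = V₁/V₂ = 0.56870,
ln z₀ = (ln z₁ − r·ln z₂)/(1 − r) = (2.4510 − 0.56870×4.4659)/0.43130 = -0.2058 → z₀ = 0.8140 m
V₃ = V₁ · ln(z₃/z₀)/ln(z₁/z₀) = 33.9 × 5.3474/2.6568 = 68.2326 knots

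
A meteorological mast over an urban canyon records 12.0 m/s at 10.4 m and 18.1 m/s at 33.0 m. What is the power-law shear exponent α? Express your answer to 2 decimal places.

α ≈ 0.36

Power law: V₂/V₁ = (z₂/z₁)^α ⇒ α = ln(V₂/V₁) / ln(z₂/z₁)
α = ln(18.1/12.0) / ln(33.0/10.4) = ln(1.5083) / ln(3.1731)
  = 0.41101 / 1.15470 = 0.35594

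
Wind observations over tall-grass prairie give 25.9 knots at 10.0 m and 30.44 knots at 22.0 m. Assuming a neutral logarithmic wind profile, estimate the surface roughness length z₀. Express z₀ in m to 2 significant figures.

Log law: V(z) ∝ ln(z/z₀). With r = V₁/V₂ = 25.9/30.44 = 0.85085,
r · ln(z₂/z₀) = ln(z₁/z₀) ⇒ ln z₀ = (ln z₁ − r·ln z₂)/(1 − r)
ln z₀ = (2.30259 − 0.85085×3.09104) / 0.14915 = -2.1954
z₀ = exp(-2.1954) = 0.1113 m

z₀ ≈ 0.11 m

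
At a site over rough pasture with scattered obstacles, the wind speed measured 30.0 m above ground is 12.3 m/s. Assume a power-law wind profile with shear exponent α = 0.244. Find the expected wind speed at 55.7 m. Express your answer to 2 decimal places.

Power-law profile: V₂ = V₁ · (z₂/z₁)^α
V₂ = 12.3 × (55.7/30.0)^0.244 = 12.3 × (1.8567)^0.244
    = 12.3 × 1.1630 = 14.3046 m/s

14.30 m/s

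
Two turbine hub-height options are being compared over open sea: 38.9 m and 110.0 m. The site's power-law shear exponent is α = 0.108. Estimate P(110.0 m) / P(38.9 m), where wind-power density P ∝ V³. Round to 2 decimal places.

1.40

Speed ratio: V_B/V_A = (z_B/z_A)^α = (110.0/38.9)^0.108 = (2.8278)^0.108 = 1.11881
Power-density ratio: P_B/P_A = (V_B/V_A)³ = (1.11881)³ = 1.40045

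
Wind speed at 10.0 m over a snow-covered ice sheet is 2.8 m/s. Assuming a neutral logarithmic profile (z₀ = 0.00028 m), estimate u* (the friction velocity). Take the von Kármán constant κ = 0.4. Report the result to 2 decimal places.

Log law: V(z) = (u*/κ) · ln(z/z₀) ⇒ u* = κ · V / ln(z/z₀)
u* = 0.4 × 2.8 / ln(10.0/0.00028) = 0.4 × 2.8 / 10.4833
   = 1.1200 / 10.4833 = 0.1068 m/s

u* ≈ 0.11 m/s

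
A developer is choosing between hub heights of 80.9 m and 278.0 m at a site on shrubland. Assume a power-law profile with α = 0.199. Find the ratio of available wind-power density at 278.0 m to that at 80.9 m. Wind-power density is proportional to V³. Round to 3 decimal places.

Speed ratio: V_B/V_A = (z_B/z_A)^α = (278.0/80.9)^0.199 = (3.4363)^0.199 = 1.27845
Power-density ratio: P_B/P_A = (V_B/V_A)³ = (1.27845)³ = 2.08953

2.090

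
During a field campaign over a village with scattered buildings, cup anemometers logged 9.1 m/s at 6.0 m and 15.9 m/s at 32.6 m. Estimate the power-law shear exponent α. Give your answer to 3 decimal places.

Power law: V₂/V₁ = (z₂/z₁)^α ⇒ α = ln(V₂/V₁) / ln(z₂/z₁)
α = ln(15.9/9.1) / ln(32.6/6.0) = ln(1.7473) / ln(5.4333)
  = 0.55804 / 1.69255 = 0.32971

α ≈ 0.330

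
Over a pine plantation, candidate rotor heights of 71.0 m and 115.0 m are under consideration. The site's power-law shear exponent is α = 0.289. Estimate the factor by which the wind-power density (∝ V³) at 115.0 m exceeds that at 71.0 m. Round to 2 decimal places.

1.52

Speed ratio: V_B/V_A = (z_B/z_A)^α = (115.0/71.0)^0.289 = (1.6197)^0.289 = 1.14955
Power-density ratio: P_B/P_A = (V_B/V_A)³ = (1.14955)³ = 1.51909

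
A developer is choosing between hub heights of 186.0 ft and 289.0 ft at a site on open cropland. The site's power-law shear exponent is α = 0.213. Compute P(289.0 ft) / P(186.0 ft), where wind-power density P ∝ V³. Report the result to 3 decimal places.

1.325

Speed ratio: V_B/V_A = (z_B/z_A)^α = (289.0/186.0)^0.213 = (1.5538)^0.213 = 1.09841
Power-density ratio: P_B/P_A = (V_B/V_A)³ = (1.09841)³ = 1.32524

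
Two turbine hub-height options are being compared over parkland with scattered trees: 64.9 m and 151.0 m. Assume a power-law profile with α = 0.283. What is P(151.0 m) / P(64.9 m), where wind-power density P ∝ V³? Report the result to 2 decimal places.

2.05

Speed ratio: V_B/V_A = (z_B/z_A)^α = (151.0/64.9)^0.283 = (2.3267)^0.283 = 1.26995
Power-density ratio: P_B/P_A = (V_B/V_A)³ = (1.26995)³ = 2.04812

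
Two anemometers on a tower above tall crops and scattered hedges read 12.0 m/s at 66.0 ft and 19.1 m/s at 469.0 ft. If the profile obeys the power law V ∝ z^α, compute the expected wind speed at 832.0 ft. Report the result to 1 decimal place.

First find α: α = ln(V₂/V₁)/ln(z₂/z₁) = ln(19.1/12.0)/ln(469.0/66.0) = 0.46478/1.96095 = 0.2370
Extrapolate from 469.0 ft to 832.0 ft: V₃ = 19.1 × (832.0/469.0)^0.2370 = 19.1 × 1.1455 = 21.8796 m/s

21.9 m/s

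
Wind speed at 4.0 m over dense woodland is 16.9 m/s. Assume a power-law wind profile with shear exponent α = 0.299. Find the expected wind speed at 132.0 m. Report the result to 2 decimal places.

48.08 m/s

Power-law profile: V₂ = V₁ · (z₂/z₁)^α
V₂ = 16.9 × (132.0/4.0)^0.299 = 16.9 × (33.0000)^0.299
    = 16.9 × 2.8447 = 48.0753 m/s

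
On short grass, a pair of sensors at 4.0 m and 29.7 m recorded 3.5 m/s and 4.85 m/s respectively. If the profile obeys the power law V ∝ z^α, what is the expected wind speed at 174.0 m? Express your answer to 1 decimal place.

First find α: α = ln(V₂/V₁)/ln(z₂/z₁) = ln(4.85/3.5)/ln(29.7/4.0) = 0.32622/2.00485 = 0.1627
Extrapolate from 29.7 m to 174.0 m: V₃ = 4.85 × (174.0/29.7)^0.1627 = 4.85 × 1.3333 = 6.4665 m/s

6.5 m/s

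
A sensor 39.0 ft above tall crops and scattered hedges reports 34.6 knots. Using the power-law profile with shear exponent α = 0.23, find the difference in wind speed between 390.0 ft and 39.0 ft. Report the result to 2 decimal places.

Power law: V₂ = V₁ · (z₂/z₁)^α = 34.6 × (10.0000)^0.23 = 58.7592 knots
ΔV = 58.7592 − 34.6 = 24.1592 knots

24.16 knots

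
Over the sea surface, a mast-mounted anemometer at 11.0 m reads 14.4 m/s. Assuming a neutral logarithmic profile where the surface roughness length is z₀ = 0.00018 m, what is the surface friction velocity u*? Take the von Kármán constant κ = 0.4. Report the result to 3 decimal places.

u* ≈ 0.523 m/s

Log law: V(z) = (u*/κ) · ln(z/z₀) ⇒ u* = κ · V / ln(z/z₀)
u* = 0.4 × 14.4 / ln(11.0/0.00018) = 0.4 × 14.4 / 11.0204
   = 5.7600 / 11.0204 = 0.5227 m/s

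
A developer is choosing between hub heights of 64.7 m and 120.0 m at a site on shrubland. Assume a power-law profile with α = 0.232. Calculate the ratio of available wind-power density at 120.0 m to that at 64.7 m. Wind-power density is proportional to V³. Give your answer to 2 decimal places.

Speed ratio: V_B/V_A = (z_B/z_A)^α = (120.0/64.7)^0.232 = (1.8547)^0.232 = 1.15409
Power-density ratio: P_B/P_A = (V_B/V_A)³ = (1.15409)³ = 1.53717

1.54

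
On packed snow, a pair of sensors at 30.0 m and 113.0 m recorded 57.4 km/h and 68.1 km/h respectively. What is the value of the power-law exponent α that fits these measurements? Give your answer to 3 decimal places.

Power law: V₂/V₁ = (z₂/z₁)^α ⇒ α = ln(V₂/V₁) / ln(z₂/z₁)
α = ln(68.1/57.4) / ln(113.0/30.0) = ln(1.1864) / ln(3.7667)
  = 0.17093 / 1.32619 = 0.12889

α ≈ 0.129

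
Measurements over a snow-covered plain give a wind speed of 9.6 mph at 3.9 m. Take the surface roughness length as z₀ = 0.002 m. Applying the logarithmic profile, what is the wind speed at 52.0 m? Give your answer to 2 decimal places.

Log law: V(z) ∝ ln(z/z₀), so V₂/V₁ = ln(z₂/z₀) / ln(z₁/z₀).
ln(52.0/0.002) = 10.1659, ln(3.9/0.002) = 7.5756
V₂ = 9.6 × 10.1659/7.5756 = 9.6 × 1.3419 = 12.8825 mph

12.88 mph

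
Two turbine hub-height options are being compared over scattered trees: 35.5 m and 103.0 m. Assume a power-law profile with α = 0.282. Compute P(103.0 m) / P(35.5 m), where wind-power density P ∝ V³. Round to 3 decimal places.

2.462

Speed ratio: V_B/V_A = (z_B/z_A)^α = (103.0/35.5)^0.282 = (2.9014)^0.282 = 1.35038
Power-density ratio: P_B/P_A = (V_B/V_A)³ = (1.35038)³ = 2.46245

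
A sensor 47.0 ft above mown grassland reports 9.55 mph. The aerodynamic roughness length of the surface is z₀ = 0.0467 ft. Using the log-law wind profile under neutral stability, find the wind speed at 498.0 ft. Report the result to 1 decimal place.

Log law: V(z) ∝ ln(z/z₀), so V₂/V₁ = ln(z₂/z₀) / ln(z₁/z₀).
ln(498.0/0.0467) = 9.2746, ln(47.0/0.0467) = 6.9142
V₂ = 9.55 × 9.2746/6.9142 = 9.55 × 1.3414 = 12.8103 mph

12.8 mph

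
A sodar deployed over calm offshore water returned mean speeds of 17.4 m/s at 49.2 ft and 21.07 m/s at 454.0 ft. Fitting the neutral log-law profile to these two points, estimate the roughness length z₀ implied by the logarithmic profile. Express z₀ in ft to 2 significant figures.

Log law: V(z) ∝ ln(z/z₀). With r = V₁/V₂ = 17.4/21.07 = 0.82582,
r · ln(z₂/z₀) = ln(z₁/z₀) ⇒ ln z₀ = (ln z₁ − r·ln z₂)/(1 − r)
ln z₀ = (3.89589 − 0.82582×6.11810) / 0.17418 = -6.6399
z₀ = exp(-6.6399) = 0.001307 ft

z₀ ≈ 0.0013 ft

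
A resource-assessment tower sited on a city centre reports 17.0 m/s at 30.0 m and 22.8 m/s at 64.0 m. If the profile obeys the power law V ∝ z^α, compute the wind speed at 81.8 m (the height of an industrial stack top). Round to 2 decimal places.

First find α: α = ln(V₂/V₁)/ln(z₂/z₁) = ln(22.8/17.0)/ln(64.0/30.0) = 0.29355/0.75769 = 0.3874
Extrapolate from 64.0 m to 81.8 m: V₃ = 22.8 × (81.8/64.0)^0.3874 = 22.8 × 1.0997 = 25.0740 m/s

25.07 m/s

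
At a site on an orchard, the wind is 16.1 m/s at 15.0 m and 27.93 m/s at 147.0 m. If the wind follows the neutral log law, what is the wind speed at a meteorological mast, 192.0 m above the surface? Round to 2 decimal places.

29.31 m/s

Log law: V ∝ ln(z/z₀). From the pair, with r = V₁/V₂ = 0.57644,
ln z₀ = (ln z₁ − r·ln z₂)/(1 − r) = (2.7081 − 0.57644×4.9904)/0.42356 = -0.3982 → z₀ = 0.6716 m
V₃ = V₁ · ln(z₃/z₀)/ln(z₁/z₀) = 16.1 × 5.6556/3.1062 = 29.3142 m/s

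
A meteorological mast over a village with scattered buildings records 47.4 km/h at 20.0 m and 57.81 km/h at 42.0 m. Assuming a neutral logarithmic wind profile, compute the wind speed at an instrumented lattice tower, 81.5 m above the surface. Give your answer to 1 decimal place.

Log law: V ∝ ln(z/z₀). From the pair, with r = V₁/V₂ = 0.81993,
ln z₀ = (ln z₁ − r·ln z₂)/(1 − r) = (2.9957 − 0.81993×3.7377)/0.18007 = -0.3825 → z₀ = 0.6821 m
V₃ = V₁ · ln(z₃/z₀)/ln(z₁/z₀) = 47.4 × 4.7831/3.3783 = 67.1115 km/h

67.1 km/h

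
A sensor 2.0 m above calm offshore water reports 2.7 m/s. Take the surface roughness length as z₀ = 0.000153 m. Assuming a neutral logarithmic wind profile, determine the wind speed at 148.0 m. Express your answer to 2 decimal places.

3.93 m/s

Log law: V(z) ∝ ln(z/z₀), so V₂/V₁ = ln(z₂/z₀) / ln(z₁/z₀).
ln(148.0/0.000153) = 13.7823, ln(2.0/0.000153) = 9.4782
V₂ = 2.7 × 13.7823/9.4782 = 2.7 × 1.4541 = 3.9261 m/s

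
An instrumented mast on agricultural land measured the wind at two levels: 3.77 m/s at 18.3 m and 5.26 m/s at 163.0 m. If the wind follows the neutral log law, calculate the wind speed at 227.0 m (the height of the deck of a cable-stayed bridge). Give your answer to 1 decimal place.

Log law: V ∝ ln(z/z₀). From the pair, with r = V₁/V₂ = 0.71673,
ln z₀ = (ln z₁ − r·ln z₂)/(1 − r) = (2.9069 − 0.71673×5.0938)/0.28327 = -2.6263 → z₀ = 0.07235 m
V₃ = V₁ · ln(z₃/z₀)/ln(z₁/z₀) = 3.77 × 8.0512/5.5332 = 5.4857 m/s

5.5 m/s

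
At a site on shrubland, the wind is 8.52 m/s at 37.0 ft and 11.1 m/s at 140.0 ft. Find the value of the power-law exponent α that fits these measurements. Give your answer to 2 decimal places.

α ≈ 0.20

Power law: V₂/V₁ = (z₂/z₁)^α ⇒ α = ln(V₂/V₁) / ln(z₂/z₁)
α = ln(11.1/8.52) / ln(140.0/37.0) = ln(1.3028) / ln(3.7838)
  = 0.26453 / 1.33072 = 0.19879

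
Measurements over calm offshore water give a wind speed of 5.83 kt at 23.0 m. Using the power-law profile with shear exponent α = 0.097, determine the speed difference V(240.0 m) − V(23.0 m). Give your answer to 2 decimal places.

1.49 kt

Power law: V₂ = V₁ · (z₂/z₁)^α = 5.83 × (10.4348)^0.097 = 7.3192 kt
ΔV = 7.3192 − 5.83 = 1.4892 kt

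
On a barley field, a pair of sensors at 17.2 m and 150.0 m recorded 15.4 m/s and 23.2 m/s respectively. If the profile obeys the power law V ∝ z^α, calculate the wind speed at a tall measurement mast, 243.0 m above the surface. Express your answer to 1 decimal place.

First find α: α = ln(V₂/V₁)/ln(z₂/z₁) = ln(23.2/15.4)/ln(150.0/17.2) = 0.40978/2.16573 = 0.1892
Extrapolate from 150.0 m to 243.0 m: V₃ = 23.2 × (243.0/150.0)^0.1892 = 23.2 × 1.0956 = 25.4174 m/s

25.4 m/s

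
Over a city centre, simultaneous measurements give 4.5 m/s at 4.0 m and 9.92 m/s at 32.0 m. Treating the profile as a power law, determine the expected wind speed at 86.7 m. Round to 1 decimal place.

First find α: α = ln(V₂/V₁)/ln(z₂/z₁) = ln(9.92/4.5)/ln(32.0/4.0) = 0.79048/2.07944 = 0.3801
Extrapolate from 32.0 m to 86.7 m: V₃ = 9.92 × (86.7/32.0)^0.3801 = 9.92 × 1.4607 = 14.4898 m/s

14.5 m/s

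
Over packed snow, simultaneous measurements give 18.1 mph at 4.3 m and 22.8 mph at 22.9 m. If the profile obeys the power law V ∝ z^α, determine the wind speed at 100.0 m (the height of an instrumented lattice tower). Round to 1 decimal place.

27.9 mph

First find α: α = ln(V₂/V₁)/ln(z₂/z₁) = ln(22.8/18.1)/ln(22.9/4.3) = 0.23085/1.67252 = 0.1380
Extrapolate from 22.9 m to 100.0 m: V₃ = 22.8 × (100.0/22.9)^0.1380 = 22.8 × 1.2256 = 27.9443 mph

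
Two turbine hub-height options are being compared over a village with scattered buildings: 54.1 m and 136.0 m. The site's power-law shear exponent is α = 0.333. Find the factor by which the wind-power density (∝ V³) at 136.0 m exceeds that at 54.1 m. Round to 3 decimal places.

2.512

Speed ratio: V_B/V_A = (z_B/z_A)^α = (136.0/54.1)^0.333 = (2.5139)^0.333 = 1.35930
Power-density ratio: P_B/P_A = (V_B/V_A)³ = (1.35930)³ = 2.51155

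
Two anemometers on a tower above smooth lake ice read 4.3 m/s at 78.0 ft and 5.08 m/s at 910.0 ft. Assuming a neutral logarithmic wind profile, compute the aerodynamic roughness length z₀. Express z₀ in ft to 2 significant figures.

Log law: V(z) ∝ ln(z/z₀). With r = V₁/V₂ = 4.3/5.08 = 0.84646,
r · ln(z₂/z₀) = ln(z₁/z₀) ⇒ ln z₀ = (ln z₁ − r·ln z₂)/(1 − r)
ln z₀ = (4.35671 − 0.84646×6.81344) / 0.15354 = -9.1868
z₀ = exp(-9.1868) = 0.0001024 ft

z₀ ≈ 0.00010 ft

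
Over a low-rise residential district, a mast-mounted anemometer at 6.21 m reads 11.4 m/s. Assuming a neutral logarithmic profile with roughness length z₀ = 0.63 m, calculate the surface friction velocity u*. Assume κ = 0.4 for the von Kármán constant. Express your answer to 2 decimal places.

u* ≈ 1.99 m/s

Log law: V(z) = (u*/κ) · ln(z/z₀) ⇒ u* = κ · V / ln(z/z₀)
u* = 0.4 × 11.4 / ln(6.21/0.63) = 0.4 × 11.4 / 2.2882
   = 4.5600 / 2.2882 = 1.9928 m/s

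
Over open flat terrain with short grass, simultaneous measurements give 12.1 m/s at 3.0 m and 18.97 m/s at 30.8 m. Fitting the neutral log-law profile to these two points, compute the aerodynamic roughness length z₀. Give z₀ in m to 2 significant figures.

z₀ ≈ 0.050 m

Log law: V(z) ∝ ln(z/z₀). With r = V₁/V₂ = 12.1/18.97 = 0.63785,
r · ln(z₂/z₀) = ln(z₁/z₀) ⇒ ln z₀ = (ln z₁ − r·ln z₂)/(1 − r)
ln z₀ = (1.09861 − 0.63785×3.42751) / 0.36215 = -3.0032
z₀ = exp(-3.0032) = 0.04963 m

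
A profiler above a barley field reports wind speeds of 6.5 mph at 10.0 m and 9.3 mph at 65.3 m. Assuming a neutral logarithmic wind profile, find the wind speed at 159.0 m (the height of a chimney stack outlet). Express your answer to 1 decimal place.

10.6 mph

Log law: V ∝ ln(z/z₀). From the pair, with r = V₁/V₂ = 0.69892,
ln z₀ = (ln z₁ − r·ln z₂)/(1 − r) = (2.3026 − 0.69892×4.1790)/0.30108 = -2.0534 → z₀ = 0.1283 m
V₃ = V₁ · ln(z₃/z₀)/ln(z₁/z₀) = 6.5 × 7.1223/4.3559 = 10.6279 mph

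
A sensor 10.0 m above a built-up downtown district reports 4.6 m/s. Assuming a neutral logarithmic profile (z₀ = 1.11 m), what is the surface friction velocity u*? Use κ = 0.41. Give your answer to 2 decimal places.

Log law: V(z) = (u*/κ) · ln(z/z₀) ⇒ u* = κ · V / ln(z/z₀)
u* = 0.41 × 4.6 / ln(10.0/1.11) = 0.41 × 4.6 / 2.1982
   = 1.8860 / 2.1982 = 0.8580 m/s

u* ≈ 0.86 m/s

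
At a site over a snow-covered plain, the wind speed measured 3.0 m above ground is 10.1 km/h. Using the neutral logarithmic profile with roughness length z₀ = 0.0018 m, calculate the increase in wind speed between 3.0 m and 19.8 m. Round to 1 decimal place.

2.6 km/h

Log law: V₂ = V₁ · ln(z₂/z₀)/ln(z₁/z₀) = 10.1 × 9.3057/7.4186 = 12.6691 km/h
ΔV = 12.6691 − 10.1 = 2.5691 km/h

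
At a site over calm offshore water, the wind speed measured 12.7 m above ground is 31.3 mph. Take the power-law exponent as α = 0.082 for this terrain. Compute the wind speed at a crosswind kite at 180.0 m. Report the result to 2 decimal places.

38.90 mph

Power-law profile: V₂ = V₁ · (z₂/z₁)^α
V₂ = 31.3 × (180.0/12.7)^0.082 = 31.3 × (14.1732)^0.082
    = 31.3 × 1.2429 = 38.9014 mph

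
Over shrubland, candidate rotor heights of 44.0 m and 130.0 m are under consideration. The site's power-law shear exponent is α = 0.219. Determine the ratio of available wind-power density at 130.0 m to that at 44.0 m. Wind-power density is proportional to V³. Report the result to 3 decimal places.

2.038

Speed ratio: V_B/V_A = (z_B/z_A)^α = (130.0/44.0)^0.219 = (2.9545)^0.219 = 1.26776
Power-density ratio: P_B/P_A = (V_B/V_A)³ = (1.26776)³ = 2.03757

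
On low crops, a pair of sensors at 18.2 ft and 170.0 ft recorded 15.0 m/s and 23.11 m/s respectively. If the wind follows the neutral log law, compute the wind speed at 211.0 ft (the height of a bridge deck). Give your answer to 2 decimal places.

23.89 m/s

Log law: V ∝ ln(z/z₀). From the pair, with r = V₁/V₂ = 0.64907,
ln z₀ = (ln z₁ − r·ln z₂)/(1 − r) = (2.9014 − 0.64907×5.1358)/0.35093 = -1.2312 → z₀ = 0.2919 ft
V₃ = V₁ · ln(z₃/z₀)/ln(z₁/z₀) = 15.0 × 6.5831/4.1326 = 23.8942 m/s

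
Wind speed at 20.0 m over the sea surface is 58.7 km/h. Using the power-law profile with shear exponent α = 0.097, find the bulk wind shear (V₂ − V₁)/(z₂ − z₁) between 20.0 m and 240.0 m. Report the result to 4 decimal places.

0.0727 km/h/m

Power law: V₂ = V₁ · (z₂/z₁)^α = 58.7 × (12.0000)^0.097 = 74.6997 km/h
ΔV/Δz = (74.6997 − 58.7)/(240.0 − 20.0) = 15.9997/220.0000 = 0.07273 km/h/m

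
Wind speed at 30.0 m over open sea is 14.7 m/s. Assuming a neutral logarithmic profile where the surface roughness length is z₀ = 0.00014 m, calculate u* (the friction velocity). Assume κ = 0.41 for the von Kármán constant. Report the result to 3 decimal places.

u* ≈ 0.491 m/s

Log law: V(z) = (u*/κ) · ln(z/z₀) ⇒ u* = κ · V / ln(z/z₀)
u* = 0.41 × 14.7 / ln(30.0/0.00014) = 0.41 × 14.7 / 12.2751
   = 6.0270 / 12.2751 = 0.4910 m/s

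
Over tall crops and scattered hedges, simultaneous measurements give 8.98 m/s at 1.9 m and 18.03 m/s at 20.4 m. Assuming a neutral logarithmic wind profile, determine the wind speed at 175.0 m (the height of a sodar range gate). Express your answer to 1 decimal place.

Log law: V ∝ ln(z/z₀). From the pair, with r = V₁/V₂ = 0.49806,
ln z₀ = (ln z₁ − r·ln z₂)/(1 − r) = (0.6419 − 0.49806×3.0155)/0.50194 = -1.7135 → z₀ = 0.1802 m
V₃ = V₁ · ln(z₃/z₀)/ln(z₁/z₀) = 8.98 × 6.8783/2.3553 = 26.2243 m/s

26.2 m/s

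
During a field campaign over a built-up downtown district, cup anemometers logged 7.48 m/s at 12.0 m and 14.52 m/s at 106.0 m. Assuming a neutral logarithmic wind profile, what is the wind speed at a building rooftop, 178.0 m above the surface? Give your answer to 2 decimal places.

Log law: V ∝ ln(z/z₀). From the pair, with r = V₁/V₂ = 0.51515,
ln z₀ = (ln z₁ − r·ln z₂)/(1 − r) = (2.4849 − 0.51515×4.6634)/0.48485 = 0.1702 → z₀ = 1.186 m
V₃ = V₁ · ln(z₃/z₀)/ln(z₁/z₀) = 7.48 × 5.0116/2.3147 = 16.1950 m/s

16.20 m/s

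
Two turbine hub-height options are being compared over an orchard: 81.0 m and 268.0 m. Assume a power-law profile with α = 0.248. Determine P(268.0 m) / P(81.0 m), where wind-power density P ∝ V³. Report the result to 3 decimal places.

Speed ratio: V_B/V_A = (z_B/z_A)^α = (268.0/81.0)^0.248 = (3.3086)^0.248 = 1.34547
Power-density ratio: P_B/P_A = (V_B/V_A)³ = (1.34547)³ = 2.43568

2.436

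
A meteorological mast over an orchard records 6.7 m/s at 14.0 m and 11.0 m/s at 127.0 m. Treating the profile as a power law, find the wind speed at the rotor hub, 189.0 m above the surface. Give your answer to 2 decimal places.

12.03 m/s

First find α: α = ln(V₂/V₁)/ln(z₂/z₁) = ln(11.0/6.7)/ln(127.0/14.0) = 0.49579/2.20513 = 0.2248
Extrapolate from 127.0 m to 189.0 m: V₃ = 11.0 × (189.0/127.0)^0.2248 = 11.0 × 1.0935 = 12.0285 m/s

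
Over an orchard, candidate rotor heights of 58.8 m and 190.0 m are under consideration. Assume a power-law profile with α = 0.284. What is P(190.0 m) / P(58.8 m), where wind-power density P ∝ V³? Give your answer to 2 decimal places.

Speed ratio: V_B/V_A = (z_B/z_A)^α = (190.0/58.8)^0.284 = (3.2313)^0.284 = 1.39528
Power-density ratio: P_B/P_A = (V_B/V_A)³ = (1.39528)³ = 2.71637

2.72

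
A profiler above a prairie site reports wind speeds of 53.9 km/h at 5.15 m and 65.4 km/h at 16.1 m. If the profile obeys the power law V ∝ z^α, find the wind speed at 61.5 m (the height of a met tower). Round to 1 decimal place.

82.1 km/h

First find α: α = ln(V₂/V₁)/ln(z₂/z₁) = ln(65.4/53.9)/ln(16.1/5.15) = 0.19339/1.13982 = 0.1697
Extrapolate from 16.1 m to 61.5 m: V₃ = 65.4 × (61.5/16.1)^0.1697 = 65.4 × 1.2553 = 82.0981 km/h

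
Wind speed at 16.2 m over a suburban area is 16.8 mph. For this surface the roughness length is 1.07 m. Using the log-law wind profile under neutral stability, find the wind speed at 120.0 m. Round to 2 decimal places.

Log law: V(z) ∝ ln(z/z₀), so V₂/V₁ = ln(z₂/z₀) / ln(z₁/z₀).
ln(120.0/1.07) = 4.7198, ln(16.2/1.07) = 2.7174
V₂ = 16.8 × 4.7198/2.7174 = 16.8 × 1.7369 = 29.1803 mph

29.18 mph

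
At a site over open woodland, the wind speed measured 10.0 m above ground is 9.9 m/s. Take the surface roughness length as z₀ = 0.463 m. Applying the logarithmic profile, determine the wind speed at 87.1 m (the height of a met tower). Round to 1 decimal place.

Log law: V(z) ∝ ln(z/z₀), so V₂/V₁ = ln(z₂/z₀) / ln(z₁/z₀).
ln(87.1/0.463) = 5.2371, ln(10.0/0.463) = 3.0726
V₂ = 9.9 × 5.2371/3.0726 = 9.9 × 1.7044 = 16.8740 m/s

16.9 m/s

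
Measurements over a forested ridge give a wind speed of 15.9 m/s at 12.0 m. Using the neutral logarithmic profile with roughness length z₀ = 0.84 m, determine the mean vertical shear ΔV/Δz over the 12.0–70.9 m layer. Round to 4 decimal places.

Log law: V₂ = V₁ · ln(z₂/z₀)/ln(z₁/z₀) = 15.9 × 4.4356/2.6593 = 26.5211 m/s
ΔV/Δz = (26.5211 − 15.9)/(70.9 − 12.0) = 10.6211/58.9000 = 0.18032 m/s/m

0.1803 m/s/m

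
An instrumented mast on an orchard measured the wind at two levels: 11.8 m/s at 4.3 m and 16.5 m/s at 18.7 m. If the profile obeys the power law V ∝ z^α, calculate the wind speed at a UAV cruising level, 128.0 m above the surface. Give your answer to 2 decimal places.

25.59 m/s

First find α: α = ln(V₂/V₁)/ln(z₂/z₁) = ln(16.5/11.8)/ln(18.7/4.3) = 0.33526/1.46991 = 0.2281
Extrapolate from 18.7 m to 128.0 m: V₃ = 16.5 × (128.0/18.7)^0.2281 = 16.5 × 1.5507 = 25.5869 m/s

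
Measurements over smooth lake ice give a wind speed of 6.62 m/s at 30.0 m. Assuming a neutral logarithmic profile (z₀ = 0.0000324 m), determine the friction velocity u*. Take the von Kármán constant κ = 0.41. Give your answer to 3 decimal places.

u* ≈ 0.198 m/s

Log law: V(z) = (u*/κ) · ln(z/z₀) ⇒ u* = κ · V / ln(z/z₀)
u* = 0.41 × 6.62 / ln(30.0/0.0000324) = 0.41 × 6.62 / 13.7385
   = 2.7142 / 13.7385 = 0.1976 m/s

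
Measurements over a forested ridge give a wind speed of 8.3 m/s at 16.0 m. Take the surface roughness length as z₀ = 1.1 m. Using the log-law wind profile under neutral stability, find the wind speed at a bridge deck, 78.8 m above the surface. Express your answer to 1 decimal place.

13.2 m/s

Log law: V(z) ∝ ln(z/z₀), so V₂/V₁ = ln(z₂/z₀) / ln(z₁/z₀).
ln(78.8/1.1) = 4.2716, ln(16.0/1.1) = 2.6773
V₂ = 8.3 × 4.2716/2.6773 = 8.3 × 1.5955 = 13.2427 m/s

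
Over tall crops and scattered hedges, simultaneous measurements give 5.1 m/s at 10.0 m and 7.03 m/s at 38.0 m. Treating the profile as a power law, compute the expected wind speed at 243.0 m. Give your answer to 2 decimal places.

10.98 m/s

First find α: α = ln(V₂/V₁)/ln(z₂/z₁) = ln(7.03/5.1)/ln(38.0/10.0) = 0.32095/1.33500 = 0.2404
Extrapolate from 38.0 m to 243.0 m: V₃ = 7.03 × (243.0/38.0)^0.2404 = 7.03 × 1.5622 = 10.9820 m/s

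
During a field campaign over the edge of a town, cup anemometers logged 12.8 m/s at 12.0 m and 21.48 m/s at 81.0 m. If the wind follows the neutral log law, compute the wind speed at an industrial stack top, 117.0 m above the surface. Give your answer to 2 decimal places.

23.15 m/s

Log law: V ∝ ln(z/z₀). From the pair, with r = V₁/V₂ = 0.59590,
ln z₀ = (ln z₁ − r·ln z₂)/(1 − r) = (2.4849 − 0.59590×4.3944)/0.40410 = -0.3310 → z₀ = 0.7182 m
V₃ = V₁ · ln(z₃/z₀)/ln(z₁/z₀) = 12.8 × 5.0932/2.8159 = 23.1515 m/s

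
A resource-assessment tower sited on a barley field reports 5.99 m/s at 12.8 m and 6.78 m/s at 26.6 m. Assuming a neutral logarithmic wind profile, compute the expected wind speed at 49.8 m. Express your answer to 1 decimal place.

7.5 m/s

Log law: V ∝ ln(z/z₀). From the pair, with r = V₁/V₂ = 0.88348,
ln z₀ = (ln z₁ − r·ln z₂)/(1 − r) = (2.5494 − 0.88348×3.2809)/0.11652 = -2.9967 → z₀ = 0.04995 m
V₃ = V₁ · ln(z₃/z₀)/ln(z₁/z₀) = 5.99 × 6.9047/5.5462 = 7.4573 m/s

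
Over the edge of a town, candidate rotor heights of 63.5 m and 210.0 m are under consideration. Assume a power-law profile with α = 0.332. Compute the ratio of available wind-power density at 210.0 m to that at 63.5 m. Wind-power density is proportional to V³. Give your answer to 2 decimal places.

Speed ratio: V_B/V_A = (z_B/z_A)^α = (210.0/63.5)^0.332 = (3.3071)^0.332 = 1.48750
Power-density ratio: P_B/P_A = (V_B/V_A)³ = (1.48750)³ = 3.29130

3.29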